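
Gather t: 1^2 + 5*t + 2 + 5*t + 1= 10*t + 4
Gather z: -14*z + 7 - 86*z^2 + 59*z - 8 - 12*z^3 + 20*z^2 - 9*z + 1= -12*z^3 - 66*z^2 + 36*z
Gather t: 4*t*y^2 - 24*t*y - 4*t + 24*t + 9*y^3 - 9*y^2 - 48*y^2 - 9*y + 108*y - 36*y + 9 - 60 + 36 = t*(4*y^2 - 24*y + 20) + 9*y^3 - 57*y^2 + 63*y - 15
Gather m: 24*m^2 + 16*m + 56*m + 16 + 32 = 24*m^2 + 72*m + 48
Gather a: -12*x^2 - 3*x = -12*x^2 - 3*x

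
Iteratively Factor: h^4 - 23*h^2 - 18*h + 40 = (h + 4)*(h^3 - 4*h^2 - 7*h + 10) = (h - 5)*(h + 4)*(h^2 + h - 2) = (h - 5)*(h - 1)*(h + 4)*(h + 2)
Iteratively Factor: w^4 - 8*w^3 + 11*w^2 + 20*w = (w)*(w^3 - 8*w^2 + 11*w + 20) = w*(w - 5)*(w^2 - 3*w - 4) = w*(w - 5)*(w + 1)*(w - 4)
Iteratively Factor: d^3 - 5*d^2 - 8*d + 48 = (d + 3)*(d^2 - 8*d + 16) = (d - 4)*(d + 3)*(d - 4)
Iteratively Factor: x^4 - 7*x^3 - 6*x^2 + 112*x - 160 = (x - 2)*(x^3 - 5*x^2 - 16*x + 80) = (x - 2)*(x + 4)*(x^2 - 9*x + 20) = (x - 5)*(x - 2)*(x + 4)*(x - 4)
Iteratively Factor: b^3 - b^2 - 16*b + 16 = (b - 4)*(b^2 + 3*b - 4) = (b - 4)*(b + 4)*(b - 1)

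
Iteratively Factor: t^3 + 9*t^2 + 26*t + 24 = (t + 3)*(t^2 + 6*t + 8) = (t + 3)*(t + 4)*(t + 2)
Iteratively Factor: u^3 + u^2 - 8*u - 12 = (u + 2)*(u^2 - u - 6) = (u - 3)*(u + 2)*(u + 2)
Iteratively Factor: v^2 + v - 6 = (v + 3)*(v - 2)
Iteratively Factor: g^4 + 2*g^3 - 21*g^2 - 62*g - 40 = (g - 5)*(g^3 + 7*g^2 + 14*g + 8) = (g - 5)*(g + 2)*(g^2 + 5*g + 4) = (g - 5)*(g + 2)*(g + 4)*(g + 1)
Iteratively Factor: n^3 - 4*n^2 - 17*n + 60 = (n + 4)*(n^2 - 8*n + 15) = (n - 3)*(n + 4)*(n - 5)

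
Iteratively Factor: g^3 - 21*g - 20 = (g + 4)*(g^2 - 4*g - 5) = (g - 5)*(g + 4)*(g + 1)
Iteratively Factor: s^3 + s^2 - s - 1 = (s - 1)*(s^2 + 2*s + 1) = (s - 1)*(s + 1)*(s + 1)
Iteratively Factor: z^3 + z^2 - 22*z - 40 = (z + 2)*(z^2 - z - 20) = (z - 5)*(z + 2)*(z + 4)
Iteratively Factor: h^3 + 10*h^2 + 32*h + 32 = (h + 4)*(h^2 + 6*h + 8) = (h + 2)*(h + 4)*(h + 4)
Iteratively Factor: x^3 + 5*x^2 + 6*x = (x)*(x^2 + 5*x + 6) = x*(x + 3)*(x + 2)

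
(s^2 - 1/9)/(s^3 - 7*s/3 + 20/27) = 3*(3*s + 1)/(9*s^2 + 3*s - 20)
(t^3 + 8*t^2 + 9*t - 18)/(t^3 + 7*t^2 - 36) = (t - 1)/(t - 2)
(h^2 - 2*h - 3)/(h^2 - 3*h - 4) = (h - 3)/(h - 4)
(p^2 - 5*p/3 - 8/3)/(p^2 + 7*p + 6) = (p - 8/3)/(p + 6)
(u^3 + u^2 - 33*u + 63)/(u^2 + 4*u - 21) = u - 3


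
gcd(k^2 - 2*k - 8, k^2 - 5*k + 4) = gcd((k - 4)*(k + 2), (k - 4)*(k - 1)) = k - 4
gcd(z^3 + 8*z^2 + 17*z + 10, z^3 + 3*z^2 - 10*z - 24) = z + 2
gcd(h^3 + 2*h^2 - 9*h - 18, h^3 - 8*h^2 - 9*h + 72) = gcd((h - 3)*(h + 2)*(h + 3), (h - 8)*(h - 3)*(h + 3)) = h^2 - 9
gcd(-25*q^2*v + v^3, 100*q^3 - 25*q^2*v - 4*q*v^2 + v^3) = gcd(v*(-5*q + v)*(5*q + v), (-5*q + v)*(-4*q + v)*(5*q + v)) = 25*q^2 - v^2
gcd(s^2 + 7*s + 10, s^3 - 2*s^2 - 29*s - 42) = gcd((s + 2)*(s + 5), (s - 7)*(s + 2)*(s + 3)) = s + 2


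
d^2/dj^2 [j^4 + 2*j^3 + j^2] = 12*j^2 + 12*j + 2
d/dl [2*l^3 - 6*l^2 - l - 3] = 6*l^2 - 12*l - 1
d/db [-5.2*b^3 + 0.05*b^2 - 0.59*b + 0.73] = -15.6*b^2 + 0.1*b - 0.59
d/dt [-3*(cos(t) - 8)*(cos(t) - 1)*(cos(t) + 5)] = 3*(3*cos(t)^2 - 8*cos(t) - 37)*sin(t)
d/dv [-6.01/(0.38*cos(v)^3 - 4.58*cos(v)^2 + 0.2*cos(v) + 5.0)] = (-6.8514*cos(v)^2 + 55.0516*cos(v) - 1.202)*sin(v)/(0.38*cos(v)^3 - 4.58*cos(v)^2 + 0.2*cos(v) + 5.0)^2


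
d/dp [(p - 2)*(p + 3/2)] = 2*p - 1/2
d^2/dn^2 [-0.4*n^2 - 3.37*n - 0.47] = -0.800000000000000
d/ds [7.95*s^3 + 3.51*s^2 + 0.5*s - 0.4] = 23.85*s^2 + 7.02*s + 0.5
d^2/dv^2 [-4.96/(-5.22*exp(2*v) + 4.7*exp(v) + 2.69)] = ((23.312 - 103.5648*exp(v))*(-5.22*exp(2*v) + 4.7*exp(v) + 2.69) - 4.96*(10.44*exp(v) - 4.7)*(20.88*exp(v) - 9.4)*exp(v))*exp(v)/(-5.22*exp(2*v) + 4.7*exp(v) + 2.69)^3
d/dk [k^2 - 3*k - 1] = 2*k - 3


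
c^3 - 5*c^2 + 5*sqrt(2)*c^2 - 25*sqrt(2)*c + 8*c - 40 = (c - 5)*(c + sqrt(2))*(c + 4*sqrt(2))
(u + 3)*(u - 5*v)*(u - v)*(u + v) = u^4 - 5*u^3*v + 3*u^3 - u^2*v^2 - 15*u^2*v + 5*u*v^3 - 3*u*v^2 + 15*v^3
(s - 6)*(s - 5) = s^2 - 11*s + 30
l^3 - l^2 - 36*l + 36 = (l - 6)*(l - 1)*(l + 6)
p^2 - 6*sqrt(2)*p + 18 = (p - 3*sqrt(2))^2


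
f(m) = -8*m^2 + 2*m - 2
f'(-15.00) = 242.00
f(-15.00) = -1832.00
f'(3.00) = -46.00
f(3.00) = -68.00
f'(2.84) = -43.44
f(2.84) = -60.84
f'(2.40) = -36.40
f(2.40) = -43.28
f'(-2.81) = 46.96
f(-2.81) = -70.79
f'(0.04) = 1.36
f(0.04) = -1.93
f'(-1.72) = 29.52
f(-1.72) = -29.11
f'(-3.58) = 59.28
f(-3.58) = -111.69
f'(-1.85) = 31.60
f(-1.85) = -33.08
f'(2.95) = -45.20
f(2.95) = -65.72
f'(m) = 2 - 16*m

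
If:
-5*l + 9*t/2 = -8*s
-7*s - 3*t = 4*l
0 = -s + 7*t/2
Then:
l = 0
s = 0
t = 0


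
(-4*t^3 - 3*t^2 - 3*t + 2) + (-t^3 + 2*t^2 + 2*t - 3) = -5*t^3 - t^2 - t - 1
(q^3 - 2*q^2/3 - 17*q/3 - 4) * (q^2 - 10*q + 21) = q^5 - 32*q^4/3 + 22*q^3 + 116*q^2/3 - 79*q - 84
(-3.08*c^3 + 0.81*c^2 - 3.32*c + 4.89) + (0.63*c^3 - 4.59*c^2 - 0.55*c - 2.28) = -2.45*c^3 - 3.78*c^2 - 3.87*c + 2.61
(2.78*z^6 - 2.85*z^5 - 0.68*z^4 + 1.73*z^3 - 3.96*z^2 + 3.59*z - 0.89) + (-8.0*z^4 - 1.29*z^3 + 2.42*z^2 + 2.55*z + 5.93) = 2.78*z^6 - 2.85*z^5 - 8.68*z^4 + 0.44*z^3 - 1.54*z^2 + 6.14*z + 5.04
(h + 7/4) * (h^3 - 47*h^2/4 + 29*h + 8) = h^4 - 10*h^3 + 135*h^2/16 + 235*h/4 + 14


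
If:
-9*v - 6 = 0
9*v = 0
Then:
No Solution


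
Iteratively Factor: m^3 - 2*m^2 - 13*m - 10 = (m + 2)*(m^2 - 4*m - 5) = (m - 5)*(m + 2)*(m + 1)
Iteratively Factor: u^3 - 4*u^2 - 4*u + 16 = (u + 2)*(u^2 - 6*u + 8) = (u - 4)*(u + 2)*(u - 2)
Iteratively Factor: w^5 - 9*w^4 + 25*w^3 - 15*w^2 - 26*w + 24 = (w - 2)*(w^4 - 7*w^3 + 11*w^2 + 7*w - 12) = (w - 2)*(w - 1)*(w^3 - 6*w^2 + 5*w + 12) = (w - 3)*(w - 2)*(w - 1)*(w^2 - 3*w - 4) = (w - 4)*(w - 3)*(w - 2)*(w - 1)*(w + 1)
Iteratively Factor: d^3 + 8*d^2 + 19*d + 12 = (d + 3)*(d^2 + 5*d + 4) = (d + 3)*(d + 4)*(d + 1)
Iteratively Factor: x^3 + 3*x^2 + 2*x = (x + 1)*(x^2 + 2*x) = x*(x + 1)*(x + 2)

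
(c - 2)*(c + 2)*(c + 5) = c^3 + 5*c^2 - 4*c - 20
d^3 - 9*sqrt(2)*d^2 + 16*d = d*(d - 8*sqrt(2))*(d - sqrt(2))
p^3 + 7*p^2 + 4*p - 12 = (p - 1)*(p + 2)*(p + 6)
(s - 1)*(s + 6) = s^2 + 5*s - 6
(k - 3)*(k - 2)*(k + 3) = k^3 - 2*k^2 - 9*k + 18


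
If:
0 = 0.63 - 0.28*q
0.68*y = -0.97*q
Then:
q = 2.25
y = -3.21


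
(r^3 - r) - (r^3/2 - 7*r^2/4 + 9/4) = r^3/2 + 7*r^2/4 - r - 9/4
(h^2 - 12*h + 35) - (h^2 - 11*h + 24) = 11 - h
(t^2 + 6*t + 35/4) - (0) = t^2 + 6*t + 35/4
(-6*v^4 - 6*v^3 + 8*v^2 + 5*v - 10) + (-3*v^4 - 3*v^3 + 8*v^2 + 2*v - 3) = -9*v^4 - 9*v^3 + 16*v^2 + 7*v - 13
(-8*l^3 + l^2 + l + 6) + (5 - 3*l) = -8*l^3 + l^2 - 2*l + 11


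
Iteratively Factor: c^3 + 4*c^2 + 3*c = (c + 3)*(c^2 + c) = c*(c + 3)*(c + 1)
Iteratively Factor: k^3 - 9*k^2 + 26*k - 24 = (k - 3)*(k^2 - 6*k + 8) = (k - 3)*(k - 2)*(k - 4)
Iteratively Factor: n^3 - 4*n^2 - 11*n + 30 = (n - 5)*(n^2 + n - 6) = (n - 5)*(n - 2)*(n + 3)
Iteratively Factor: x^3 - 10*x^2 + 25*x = (x - 5)*(x^2 - 5*x) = x*(x - 5)*(x - 5)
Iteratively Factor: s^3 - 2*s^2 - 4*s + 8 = (s - 2)*(s^2 - 4) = (s - 2)^2*(s + 2)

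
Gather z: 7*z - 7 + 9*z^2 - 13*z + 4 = 9*z^2 - 6*z - 3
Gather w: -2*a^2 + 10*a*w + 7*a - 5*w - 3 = -2*a^2 + 7*a + w*(10*a - 5) - 3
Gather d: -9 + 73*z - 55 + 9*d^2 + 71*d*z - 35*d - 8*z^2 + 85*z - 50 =9*d^2 + d*(71*z - 35) - 8*z^2 + 158*z - 114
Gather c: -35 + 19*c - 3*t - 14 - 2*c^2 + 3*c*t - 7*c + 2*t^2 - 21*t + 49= -2*c^2 + c*(3*t + 12) + 2*t^2 - 24*t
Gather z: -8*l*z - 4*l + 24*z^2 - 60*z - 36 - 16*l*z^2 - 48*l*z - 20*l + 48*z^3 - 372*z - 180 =-24*l + 48*z^3 + z^2*(24 - 16*l) + z*(-56*l - 432) - 216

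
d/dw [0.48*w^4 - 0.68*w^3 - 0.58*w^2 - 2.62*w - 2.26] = 1.92*w^3 - 2.04*w^2 - 1.16*w - 2.62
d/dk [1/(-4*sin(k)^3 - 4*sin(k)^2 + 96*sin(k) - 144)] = (3*sin(k)^2 + 2*sin(k) - 24)*cos(k)/(4*(sin(k)^3 + sin(k)^2 - 24*sin(k) + 36)^2)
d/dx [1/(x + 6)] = -1/(x + 6)^2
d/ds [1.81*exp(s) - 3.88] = 1.81*exp(s)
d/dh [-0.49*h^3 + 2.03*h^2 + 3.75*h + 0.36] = -1.47*h^2 + 4.06*h + 3.75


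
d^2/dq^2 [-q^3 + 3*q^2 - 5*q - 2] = 6 - 6*q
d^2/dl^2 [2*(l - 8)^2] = 4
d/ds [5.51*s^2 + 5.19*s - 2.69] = 11.02*s + 5.19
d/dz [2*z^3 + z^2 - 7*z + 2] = 6*z^2 + 2*z - 7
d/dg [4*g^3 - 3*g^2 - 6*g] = 12*g^2 - 6*g - 6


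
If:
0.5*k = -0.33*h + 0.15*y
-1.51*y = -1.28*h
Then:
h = 1.1796875*y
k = -0.47859375*y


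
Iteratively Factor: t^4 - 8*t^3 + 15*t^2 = (t)*(t^3 - 8*t^2 + 15*t) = t*(t - 3)*(t^2 - 5*t) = t*(t - 5)*(t - 3)*(t)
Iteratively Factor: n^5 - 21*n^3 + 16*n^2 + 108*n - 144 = (n + 4)*(n^4 - 4*n^3 - 5*n^2 + 36*n - 36) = (n - 3)*(n + 4)*(n^3 - n^2 - 8*n + 12) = (n - 3)*(n - 2)*(n + 4)*(n^2 + n - 6) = (n - 3)*(n - 2)*(n + 3)*(n + 4)*(n - 2)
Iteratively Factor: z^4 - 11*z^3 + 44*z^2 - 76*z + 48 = (z - 4)*(z^3 - 7*z^2 + 16*z - 12) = (z - 4)*(z - 2)*(z^2 - 5*z + 6) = (z - 4)*(z - 3)*(z - 2)*(z - 2)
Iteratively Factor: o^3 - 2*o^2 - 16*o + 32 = (o - 4)*(o^2 + 2*o - 8) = (o - 4)*(o - 2)*(o + 4)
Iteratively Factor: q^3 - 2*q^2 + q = (q - 1)*(q^2 - q) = q*(q - 1)*(q - 1)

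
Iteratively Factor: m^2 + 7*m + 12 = (m + 3)*(m + 4)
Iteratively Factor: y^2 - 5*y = (y)*(y - 5)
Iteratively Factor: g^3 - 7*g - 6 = (g + 1)*(g^2 - g - 6) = (g - 3)*(g + 1)*(g + 2)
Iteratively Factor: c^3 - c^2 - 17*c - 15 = (c + 1)*(c^2 - 2*c - 15) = (c + 1)*(c + 3)*(c - 5)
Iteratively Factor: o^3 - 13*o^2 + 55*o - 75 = (o - 5)*(o^2 - 8*o + 15) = (o - 5)^2*(o - 3)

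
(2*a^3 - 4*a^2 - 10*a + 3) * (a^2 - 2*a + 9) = 2*a^5 - 8*a^4 + 16*a^3 - 13*a^2 - 96*a + 27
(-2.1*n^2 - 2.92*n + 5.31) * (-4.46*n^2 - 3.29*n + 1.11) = 9.366*n^4 + 19.9322*n^3 - 16.4068*n^2 - 20.7111*n + 5.8941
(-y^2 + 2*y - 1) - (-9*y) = -y^2 + 11*y - 1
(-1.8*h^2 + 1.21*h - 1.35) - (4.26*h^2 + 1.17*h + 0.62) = -6.06*h^2 + 0.04*h - 1.97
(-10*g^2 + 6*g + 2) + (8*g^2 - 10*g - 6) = -2*g^2 - 4*g - 4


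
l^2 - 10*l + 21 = (l - 7)*(l - 3)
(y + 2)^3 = y^3 + 6*y^2 + 12*y + 8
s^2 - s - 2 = (s - 2)*(s + 1)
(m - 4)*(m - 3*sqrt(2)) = m^2 - 3*sqrt(2)*m - 4*m + 12*sqrt(2)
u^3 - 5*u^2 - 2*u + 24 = (u - 4)*(u - 3)*(u + 2)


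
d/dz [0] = 0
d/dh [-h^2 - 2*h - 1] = -2*h - 2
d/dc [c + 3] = 1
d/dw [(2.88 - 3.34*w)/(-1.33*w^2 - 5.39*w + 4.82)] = (-4.4422*w^2 + 7.6608*w - 0.575600000000001)/(1.7689*w^4 + 14.3374*w^3 + 16.2309*w^2 - 51.9596*w + 23.2324)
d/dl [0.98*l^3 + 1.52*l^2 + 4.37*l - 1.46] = 2.94*l^2 + 3.04*l + 4.37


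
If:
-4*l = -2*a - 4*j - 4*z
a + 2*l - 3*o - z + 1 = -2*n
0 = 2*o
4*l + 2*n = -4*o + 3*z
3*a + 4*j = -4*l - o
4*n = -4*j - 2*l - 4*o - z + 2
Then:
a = -16/17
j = 1/2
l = 7/34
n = -5/34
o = 0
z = 3/17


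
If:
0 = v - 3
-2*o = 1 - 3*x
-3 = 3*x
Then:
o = -2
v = 3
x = -1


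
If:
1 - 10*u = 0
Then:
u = 1/10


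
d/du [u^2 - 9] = 2*u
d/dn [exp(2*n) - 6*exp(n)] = 2*(exp(n) - 3)*exp(n)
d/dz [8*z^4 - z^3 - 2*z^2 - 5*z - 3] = 32*z^3 - 3*z^2 - 4*z - 5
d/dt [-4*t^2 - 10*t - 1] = -8*t - 10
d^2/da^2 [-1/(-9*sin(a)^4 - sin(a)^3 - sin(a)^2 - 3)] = (-1296*sin(a)^8 - 207*sin(a)^7 + 1503*sin(a)^6 + 259*sin(a)^5 + 602*sin(a)^4 + 43*sin(a)^3 - 306*sin(a)^2 - 18*sin(a) - 6)/(9*sin(a)^4 + sin(a)^3 + sin(a)^2 + 3)^3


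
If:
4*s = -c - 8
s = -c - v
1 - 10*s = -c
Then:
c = -6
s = -1/2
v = 13/2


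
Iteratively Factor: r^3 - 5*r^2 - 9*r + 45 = (r - 5)*(r^2 - 9) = (r - 5)*(r + 3)*(r - 3)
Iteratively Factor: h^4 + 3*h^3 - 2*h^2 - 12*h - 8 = (h + 2)*(h^3 + h^2 - 4*h - 4) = (h - 2)*(h + 2)*(h^2 + 3*h + 2) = (h - 2)*(h + 2)^2*(h + 1)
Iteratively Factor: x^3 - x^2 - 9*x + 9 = (x + 3)*(x^2 - 4*x + 3) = (x - 1)*(x + 3)*(x - 3)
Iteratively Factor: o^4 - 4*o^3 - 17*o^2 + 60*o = (o + 4)*(o^3 - 8*o^2 + 15*o) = (o - 5)*(o + 4)*(o^2 - 3*o) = (o - 5)*(o - 3)*(o + 4)*(o)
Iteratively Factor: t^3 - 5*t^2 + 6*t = (t)*(t^2 - 5*t + 6) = t*(t - 2)*(t - 3)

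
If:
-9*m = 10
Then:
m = -10/9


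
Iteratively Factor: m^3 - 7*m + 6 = (m - 1)*(m^2 + m - 6) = (m - 1)*(m + 3)*(m - 2)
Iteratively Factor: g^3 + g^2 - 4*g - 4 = (g - 2)*(g^2 + 3*g + 2) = (g - 2)*(g + 1)*(g + 2)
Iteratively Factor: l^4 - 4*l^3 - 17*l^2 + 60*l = (l - 3)*(l^3 - l^2 - 20*l) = l*(l - 3)*(l^2 - l - 20) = l*(l - 3)*(l + 4)*(l - 5)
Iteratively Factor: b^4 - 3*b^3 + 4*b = (b - 2)*(b^3 - b^2 - 2*b) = (b - 2)*(b + 1)*(b^2 - 2*b) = (b - 2)^2*(b + 1)*(b)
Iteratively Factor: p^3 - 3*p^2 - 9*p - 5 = (p + 1)*(p^2 - 4*p - 5) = (p - 5)*(p + 1)*(p + 1)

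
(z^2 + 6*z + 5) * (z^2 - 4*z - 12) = z^4 + 2*z^3 - 31*z^2 - 92*z - 60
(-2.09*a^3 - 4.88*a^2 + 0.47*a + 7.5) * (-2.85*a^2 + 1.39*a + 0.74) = 5.9565*a^5 + 11.0029*a^4 - 9.6693*a^3 - 24.3329*a^2 + 10.7728*a + 5.55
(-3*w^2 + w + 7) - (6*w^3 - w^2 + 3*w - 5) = -6*w^3 - 2*w^2 - 2*w + 12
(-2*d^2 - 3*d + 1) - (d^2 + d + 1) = -3*d^2 - 4*d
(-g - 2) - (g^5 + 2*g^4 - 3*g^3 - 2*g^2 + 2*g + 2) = -g^5 - 2*g^4 + 3*g^3 + 2*g^2 - 3*g - 4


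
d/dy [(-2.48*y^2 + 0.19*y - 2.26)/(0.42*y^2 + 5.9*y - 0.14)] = (-14.7118*y^2 + 2.5928*y + 13.3074)/(0.1764*y^4 + 4.956*y^3 + 34.6924*y^2 - 1.652*y + 0.0196)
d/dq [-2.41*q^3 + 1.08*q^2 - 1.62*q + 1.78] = -7.23*q^2 + 2.16*q - 1.62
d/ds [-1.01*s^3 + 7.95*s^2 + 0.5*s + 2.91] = -3.03*s^2 + 15.9*s + 0.5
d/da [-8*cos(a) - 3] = 8*sin(a)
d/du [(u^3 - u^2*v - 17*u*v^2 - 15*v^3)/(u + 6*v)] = (2*u^3 + 17*u^2*v - 12*u*v^2 - 87*v^3)/(u^2 + 12*u*v + 36*v^2)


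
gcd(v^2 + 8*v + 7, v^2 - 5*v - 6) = v + 1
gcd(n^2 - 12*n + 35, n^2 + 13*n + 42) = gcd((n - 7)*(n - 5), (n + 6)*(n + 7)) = 1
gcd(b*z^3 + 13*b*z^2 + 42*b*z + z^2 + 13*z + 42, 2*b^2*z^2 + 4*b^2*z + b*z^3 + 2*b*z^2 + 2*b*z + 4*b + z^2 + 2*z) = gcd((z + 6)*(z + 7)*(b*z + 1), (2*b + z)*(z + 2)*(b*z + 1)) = b*z + 1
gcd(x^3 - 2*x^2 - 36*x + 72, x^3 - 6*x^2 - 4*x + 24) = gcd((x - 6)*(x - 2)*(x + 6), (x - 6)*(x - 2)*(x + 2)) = x^2 - 8*x + 12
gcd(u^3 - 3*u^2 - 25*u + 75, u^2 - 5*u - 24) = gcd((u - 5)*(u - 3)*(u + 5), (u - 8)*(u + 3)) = 1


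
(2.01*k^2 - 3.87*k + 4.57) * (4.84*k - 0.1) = 9.7284*k^3 - 18.9318*k^2 + 22.5058*k - 0.457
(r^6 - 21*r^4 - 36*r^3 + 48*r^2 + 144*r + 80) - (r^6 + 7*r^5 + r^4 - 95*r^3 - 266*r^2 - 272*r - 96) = -7*r^5 - 22*r^4 + 59*r^3 + 314*r^2 + 416*r + 176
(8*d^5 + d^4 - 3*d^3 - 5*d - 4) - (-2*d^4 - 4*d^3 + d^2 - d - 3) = 8*d^5 + 3*d^4 + d^3 - d^2 - 4*d - 1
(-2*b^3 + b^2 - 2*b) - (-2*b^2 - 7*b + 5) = -2*b^3 + 3*b^2 + 5*b - 5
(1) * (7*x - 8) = 7*x - 8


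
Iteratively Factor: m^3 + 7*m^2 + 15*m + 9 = (m + 3)*(m^2 + 4*m + 3) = (m + 1)*(m + 3)*(m + 3)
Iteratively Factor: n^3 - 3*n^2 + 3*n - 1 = (n - 1)*(n^2 - 2*n + 1) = (n - 1)^2*(n - 1)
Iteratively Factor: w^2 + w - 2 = (w + 2)*(w - 1)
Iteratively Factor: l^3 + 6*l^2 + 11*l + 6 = (l + 2)*(l^2 + 4*l + 3) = (l + 2)*(l + 3)*(l + 1)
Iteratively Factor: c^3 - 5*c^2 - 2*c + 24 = (c + 2)*(c^2 - 7*c + 12) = (c - 3)*(c + 2)*(c - 4)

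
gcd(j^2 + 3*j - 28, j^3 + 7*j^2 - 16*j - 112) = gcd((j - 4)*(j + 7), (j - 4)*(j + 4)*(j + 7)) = j^2 + 3*j - 28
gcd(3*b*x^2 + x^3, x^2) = x^2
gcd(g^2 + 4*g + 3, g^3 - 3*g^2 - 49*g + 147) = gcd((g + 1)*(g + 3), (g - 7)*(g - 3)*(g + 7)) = 1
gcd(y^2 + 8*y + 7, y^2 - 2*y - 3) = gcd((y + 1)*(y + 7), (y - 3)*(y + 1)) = y + 1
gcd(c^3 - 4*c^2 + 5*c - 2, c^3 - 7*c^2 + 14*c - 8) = c^2 - 3*c + 2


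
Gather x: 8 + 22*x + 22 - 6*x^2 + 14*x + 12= -6*x^2 + 36*x + 42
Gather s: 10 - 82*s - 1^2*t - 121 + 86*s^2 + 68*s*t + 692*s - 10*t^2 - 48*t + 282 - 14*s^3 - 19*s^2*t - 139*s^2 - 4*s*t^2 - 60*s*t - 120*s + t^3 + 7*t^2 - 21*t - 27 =-14*s^3 + s^2*(-19*t - 53) + s*(-4*t^2 + 8*t + 490) + t^3 - 3*t^2 - 70*t + 144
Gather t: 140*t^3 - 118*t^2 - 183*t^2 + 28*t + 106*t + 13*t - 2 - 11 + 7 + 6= 140*t^3 - 301*t^2 + 147*t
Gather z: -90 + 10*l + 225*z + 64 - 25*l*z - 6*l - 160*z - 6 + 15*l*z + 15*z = 4*l + z*(80 - 10*l) - 32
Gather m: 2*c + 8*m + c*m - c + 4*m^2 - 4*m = c + 4*m^2 + m*(c + 4)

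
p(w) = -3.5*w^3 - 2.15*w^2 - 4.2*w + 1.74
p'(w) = -10.5*w^2 - 4.3*w - 4.2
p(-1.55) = 16.12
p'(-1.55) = -22.76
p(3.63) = -209.25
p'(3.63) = -158.17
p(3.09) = -135.03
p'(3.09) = -117.74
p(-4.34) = 265.58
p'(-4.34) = -183.31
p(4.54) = -389.16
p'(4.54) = -240.14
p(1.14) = -11.03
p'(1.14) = -22.75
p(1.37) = -17.05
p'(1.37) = -29.80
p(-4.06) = 217.58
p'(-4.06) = -159.82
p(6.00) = -856.86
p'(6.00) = -408.00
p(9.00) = -2761.71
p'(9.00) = -893.40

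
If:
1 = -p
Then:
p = -1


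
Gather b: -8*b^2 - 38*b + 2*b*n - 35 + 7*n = -8*b^2 + b*(2*n - 38) + 7*n - 35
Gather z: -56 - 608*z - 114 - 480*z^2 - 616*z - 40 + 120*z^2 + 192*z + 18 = -360*z^2 - 1032*z - 192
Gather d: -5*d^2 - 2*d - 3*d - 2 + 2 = -5*d^2 - 5*d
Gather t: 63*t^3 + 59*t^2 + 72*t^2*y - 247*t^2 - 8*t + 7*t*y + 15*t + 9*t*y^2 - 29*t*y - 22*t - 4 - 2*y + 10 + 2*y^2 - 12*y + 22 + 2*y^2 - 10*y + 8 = 63*t^3 + t^2*(72*y - 188) + t*(9*y^2 - 22*y - 15) + 4*y^2 - 24*y + 36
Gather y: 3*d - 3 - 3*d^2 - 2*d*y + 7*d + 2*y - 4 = -3*d^2 + 10*d + y*(2 - 2*d) - 7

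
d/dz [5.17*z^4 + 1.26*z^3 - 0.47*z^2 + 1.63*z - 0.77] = 20.68*z^3 + 3.78*z^2 - 0.94*z + 1.63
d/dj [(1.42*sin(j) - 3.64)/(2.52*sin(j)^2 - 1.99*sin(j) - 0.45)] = (-3.5784*sin(j)^2 + 18.3456*sin(j) - 7.8826)*cos(j)/(6.3504*sin(j)^4 - 10.0296*sin(j)^3 + 1.6921*sin(j)^2 + 1.791*sin(j) + 0.2025)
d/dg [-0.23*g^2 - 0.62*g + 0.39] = -0.46*g - 0.62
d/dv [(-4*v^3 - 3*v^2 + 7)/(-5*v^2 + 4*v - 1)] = 4*(5*v^4 - 8*v^3 + 19*v - 7)/(25*v^4 - 40*v^3 + 26*v^2 - 8*v + 1)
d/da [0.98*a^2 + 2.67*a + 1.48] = 1.96*a + 2.67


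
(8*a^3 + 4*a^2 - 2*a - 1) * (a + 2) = 8*a^4 + 20*a^3 + 6*a^2 - 5*a - 2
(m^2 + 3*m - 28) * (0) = 0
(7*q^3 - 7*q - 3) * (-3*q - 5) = -21*q^4 - 35*q^3 + 21*q^2 + 44*q + 15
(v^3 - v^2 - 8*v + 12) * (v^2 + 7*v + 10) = v^5 + 6*v^4 - 5*v^3 - 54*v^2 + 4*v + 120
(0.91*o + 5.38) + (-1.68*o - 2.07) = 3.31 - 0.77*o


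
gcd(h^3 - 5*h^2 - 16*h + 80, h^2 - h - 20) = h^2 - h - 20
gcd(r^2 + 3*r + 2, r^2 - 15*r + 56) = 1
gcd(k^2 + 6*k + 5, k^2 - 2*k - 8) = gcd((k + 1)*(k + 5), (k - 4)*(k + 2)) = 1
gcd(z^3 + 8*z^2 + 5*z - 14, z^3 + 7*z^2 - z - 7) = z^2 + 6*z - 7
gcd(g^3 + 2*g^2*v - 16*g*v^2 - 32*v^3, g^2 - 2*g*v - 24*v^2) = g + 4*v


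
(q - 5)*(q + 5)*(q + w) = q^3 + q^2*w - 25*q - 25*w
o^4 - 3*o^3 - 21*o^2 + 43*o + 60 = (o - 5)*(o - 3)*(o + 1)*(o + 4)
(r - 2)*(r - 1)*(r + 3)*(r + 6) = r^4 + 6*r^3 - 7*r^2 - 36*r + 36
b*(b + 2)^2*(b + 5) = b^4 + 9*b^3 + 24*b^2 + 20*b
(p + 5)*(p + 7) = p^2 + 12*p + 35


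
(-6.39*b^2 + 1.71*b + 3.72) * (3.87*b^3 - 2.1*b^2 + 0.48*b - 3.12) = -24.7293*b^5 + 20.0367*b^4 + 7.7382*b^3 + 12.9456*b^2 - 3.5496*b - 11.6064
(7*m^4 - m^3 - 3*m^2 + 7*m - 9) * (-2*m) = -14*m^5 + 2*m^4 + 6*m^3 - 14*m^2 + 18*m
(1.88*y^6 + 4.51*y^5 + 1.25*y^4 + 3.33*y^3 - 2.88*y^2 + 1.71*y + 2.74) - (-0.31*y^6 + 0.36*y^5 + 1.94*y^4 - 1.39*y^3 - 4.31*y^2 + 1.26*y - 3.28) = 2.19*y^6 + 4.15*y^5 - 0.69*y^4 + 4.72*y^3 + 1.43*y^2 + 0.45*y + 6.02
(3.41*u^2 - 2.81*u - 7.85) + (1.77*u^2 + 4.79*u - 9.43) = 5.18*u^2 + 1.98*u - 17.28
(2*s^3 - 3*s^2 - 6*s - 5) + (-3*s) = 2*s^3 - 3*s^2 - 9*s - 5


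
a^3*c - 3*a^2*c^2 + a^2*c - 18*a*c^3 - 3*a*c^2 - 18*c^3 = (a - 6*c)*(a + 3*c)*(a*c + c)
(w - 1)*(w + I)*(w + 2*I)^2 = w^4 - w^3 + 5*I*w^3 - 8*w^2 - 5*I*w^2 + 8*w - 4*I*w + 4*I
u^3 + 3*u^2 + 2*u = u*(u + 1)*(u + 2)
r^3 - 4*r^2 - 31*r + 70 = (r - 7)*(r - 2)*(r + 5)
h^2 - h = h*(h - 1)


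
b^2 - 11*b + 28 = (b - 7)*(b - 4)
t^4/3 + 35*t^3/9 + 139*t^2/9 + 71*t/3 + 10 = (t/3 + 1)*(t + 2/3)*(t + 3)*(t + 5)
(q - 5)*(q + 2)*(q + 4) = q^3 + q^2 - 22*q - 40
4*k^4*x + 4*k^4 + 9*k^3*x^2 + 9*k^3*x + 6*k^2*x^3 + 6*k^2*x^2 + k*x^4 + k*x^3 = (k + x)^2*(4*k + x)*(k*x + k)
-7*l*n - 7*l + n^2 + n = (-7*l + n)*(n + 1)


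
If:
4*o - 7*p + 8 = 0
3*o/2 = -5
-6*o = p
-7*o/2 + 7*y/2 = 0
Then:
No Solution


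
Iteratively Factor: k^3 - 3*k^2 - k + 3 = (k - 1)*(k^2 - 2*k - 3) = (k - 3)*(k - 1)*(k + 1)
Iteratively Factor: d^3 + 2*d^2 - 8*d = (d - 2)*(d^2 + 4*d) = d*(d - 2)*(d + 4)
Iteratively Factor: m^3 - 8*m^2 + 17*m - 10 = (m - 1)*(m^2 - 7*m + 10) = (m - 2)*(m - 1)*(m - 5)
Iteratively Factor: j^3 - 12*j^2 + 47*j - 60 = (j - 4)*(j^2 - 8*j + 15) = (j - 5)*(j - 4)*(j - 3)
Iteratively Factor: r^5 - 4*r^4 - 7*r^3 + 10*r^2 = (r - 5)*(r^4 + r^3 - 2*r^2) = (r - 5)*(r + 2)*(r^3 - r^2) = r*(r - 5)*(r + 2)*(r^2 - r) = r*(r - 5)*(r - 1)*(r + 2)*(r)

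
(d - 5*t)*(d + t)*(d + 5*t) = d^3 + d^2*t - 25*d*t^2 - 25*t^3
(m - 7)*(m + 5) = m^2 - 2*m - 35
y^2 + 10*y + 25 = (y + 5)^2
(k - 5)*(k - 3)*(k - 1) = k^3 - 9*k^2 + 23*k - 15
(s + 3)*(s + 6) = s^2 + 9*s + 18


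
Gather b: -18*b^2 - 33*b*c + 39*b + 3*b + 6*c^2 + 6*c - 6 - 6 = -18*b^2 + b*(42 - 33*c) + 6*c^2 + 6*c - 12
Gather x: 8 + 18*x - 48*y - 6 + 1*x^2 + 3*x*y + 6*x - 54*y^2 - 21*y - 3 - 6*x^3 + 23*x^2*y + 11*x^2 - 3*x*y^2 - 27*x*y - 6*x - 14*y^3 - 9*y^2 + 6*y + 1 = -6*x^3 + x^2*(23*y + 12) + x*(-3*y^2 - 24*y + 18) - 14*y^3 - 63*y^2 - 63*y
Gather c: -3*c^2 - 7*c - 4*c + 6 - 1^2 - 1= -3*c^2 - 11*c + 4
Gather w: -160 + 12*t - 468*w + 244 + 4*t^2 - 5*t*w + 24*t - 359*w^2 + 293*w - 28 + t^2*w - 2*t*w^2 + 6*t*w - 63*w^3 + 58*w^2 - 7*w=4*t^2 + 36*t - 63*w^3 + w^2*(-2*t - 301) + w*(t^2 + t - 182) + 56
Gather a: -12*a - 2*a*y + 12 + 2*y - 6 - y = a*(-2*y - 12) + y + 6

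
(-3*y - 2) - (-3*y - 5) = 3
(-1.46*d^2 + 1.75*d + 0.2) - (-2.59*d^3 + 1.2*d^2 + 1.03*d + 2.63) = 2.59*d^3 - 2.66*d^2 + 0.72*d - 2.43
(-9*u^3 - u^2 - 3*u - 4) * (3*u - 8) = -27*u^4 + 69*u^3 - u^2 + 12*u + 32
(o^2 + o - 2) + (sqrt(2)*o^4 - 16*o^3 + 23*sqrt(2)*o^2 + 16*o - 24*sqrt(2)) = sqrt(2)*o^4 - 16*o^3 + o^2 + 23*sqrt(2)*o^2 + 17*o - 24*sqrt(2) - 2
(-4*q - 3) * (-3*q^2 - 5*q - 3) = 12*q^3 + 29*q^2 + 27*q + 9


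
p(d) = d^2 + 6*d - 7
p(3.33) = 24.07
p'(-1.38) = 3.24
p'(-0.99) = 4.02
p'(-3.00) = 0.00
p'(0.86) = 7.72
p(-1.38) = -13.38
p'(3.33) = 12.66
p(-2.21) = -15.38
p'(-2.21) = 1.58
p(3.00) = 20.00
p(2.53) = 14.58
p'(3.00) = 12.00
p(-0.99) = -11.96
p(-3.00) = -16.00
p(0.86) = -1.10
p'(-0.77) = 4.46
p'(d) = 2*d + 6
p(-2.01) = -15.02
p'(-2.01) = 1.98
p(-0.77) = -11.03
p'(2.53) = 11.06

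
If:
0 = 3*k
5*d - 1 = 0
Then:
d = 1/5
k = 0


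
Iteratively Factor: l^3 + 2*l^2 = (l + 2)*(l^2) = l*(l + 2)*(l)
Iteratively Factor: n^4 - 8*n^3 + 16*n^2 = (n)*(n^3 - 8*n^2 + 16*n) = n*(n - 4)*(n^2 - 4*n) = n^2*(n - 4)*(n - 4)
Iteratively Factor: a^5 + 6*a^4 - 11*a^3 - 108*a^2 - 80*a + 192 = (a - 1)*(a^4 + 7*a^3 - 4*a^2 - 112*a - 192) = (a - 1)*(a + 4)*(a^3 + 3*a^2 - 16*a - 48) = (a - 4)*(a - 1)*(a + 4)*(a^2 + 7*a + 12) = (a - 4)*(a - 1)*(a + 4)^2*(a + 3)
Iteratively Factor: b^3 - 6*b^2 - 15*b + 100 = (b - 5)*(b^2 - b - 20) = (b - 5)^2*(b + 4)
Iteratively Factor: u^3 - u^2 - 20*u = (u - 5)*(u^2 + 4*u) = u*(u - 5)*(u + 4)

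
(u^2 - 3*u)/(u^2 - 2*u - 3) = u/(u + 1)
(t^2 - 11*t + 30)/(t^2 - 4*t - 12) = (t - 5)/(t + 2)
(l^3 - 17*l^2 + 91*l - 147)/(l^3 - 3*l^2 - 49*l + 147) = (l - 7)/(l + 7)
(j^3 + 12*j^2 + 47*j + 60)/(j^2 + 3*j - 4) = (j^2 + 8*j + 15)/(j - 1)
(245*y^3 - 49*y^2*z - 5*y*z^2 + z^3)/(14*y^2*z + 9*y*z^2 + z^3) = (35*y^2 - 12*y*z + z^2)/(z*(2*y + z))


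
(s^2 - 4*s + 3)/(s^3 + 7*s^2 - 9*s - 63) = (s - 1)/(s^2 + 10*s + 21)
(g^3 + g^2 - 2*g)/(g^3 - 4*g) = (g - 1)/(g - 2)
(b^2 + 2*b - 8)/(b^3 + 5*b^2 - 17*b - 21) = (b^2 + 2*b - 8)/(b^3 + 5*b^2 - 17*b - 21)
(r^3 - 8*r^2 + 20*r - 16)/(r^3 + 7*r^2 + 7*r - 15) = (r^3 - 8*r^2 + 20*r - 16)/(r^3 + 7*r^2 + 7*r - 15)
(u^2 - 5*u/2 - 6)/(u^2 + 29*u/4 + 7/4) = 2*(2*u^2 - 5*u - 12)/(4*u^2 + 29*u + 7)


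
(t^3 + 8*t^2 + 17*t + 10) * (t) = t^4 + 8*t^3 + 17*t^2 + 10*t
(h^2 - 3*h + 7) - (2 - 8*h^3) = 8*h^3 + h^2 - 3*h + 5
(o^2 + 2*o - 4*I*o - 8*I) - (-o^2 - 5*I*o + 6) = 2*o^2 + 2*o + I*o - 6 - 8*I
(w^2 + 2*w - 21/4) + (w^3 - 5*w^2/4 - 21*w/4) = w^3 - w^2/4 - 13*w/4 - 21/4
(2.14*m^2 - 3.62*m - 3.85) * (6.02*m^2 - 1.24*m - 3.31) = 12.8828*m^4 - 24.446*m^3 - 25.7716*m^2 + 16.7562*m + 12.7435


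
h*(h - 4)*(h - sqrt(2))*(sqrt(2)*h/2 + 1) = sqrt(2)*h^4/2 - 2*sqrt(2)*h^3 - sqrt(2)*h^2 + 4*sqrt(2)*h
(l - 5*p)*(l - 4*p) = l^2 - 9*l*p + 20*p^2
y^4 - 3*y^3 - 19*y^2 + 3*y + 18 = (y - 6)*(y - 1)*(y + 1)*(y + 3)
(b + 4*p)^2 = b^2 + 8*b*p + 16*p^2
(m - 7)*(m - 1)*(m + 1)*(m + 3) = m^4 - 4*m^3 - 22*m^2 + 4*m + 21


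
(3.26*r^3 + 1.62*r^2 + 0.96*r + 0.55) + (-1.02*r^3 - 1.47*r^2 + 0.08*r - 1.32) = 2.24*r^3 + 0.15*r^2 + 1.04*r - 0.77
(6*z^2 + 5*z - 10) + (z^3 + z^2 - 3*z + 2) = z^3 + 7*z^2 + 2*z - 8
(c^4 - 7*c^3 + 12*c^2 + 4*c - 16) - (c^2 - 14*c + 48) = c^4 - 7*c^3 + 11*c^2 + 18*c - 64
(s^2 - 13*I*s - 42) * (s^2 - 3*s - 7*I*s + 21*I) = s^4 - 3*s^3 - 20*I*s^3 - 133*s^2 + 60*I*s^2 + 399*s + 294*I*s - 882*I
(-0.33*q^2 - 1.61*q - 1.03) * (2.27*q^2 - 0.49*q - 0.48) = -0.7491*q^4 - 3.493*q^3 - 1.3908*q^2 + 1.2775*q + 0.4944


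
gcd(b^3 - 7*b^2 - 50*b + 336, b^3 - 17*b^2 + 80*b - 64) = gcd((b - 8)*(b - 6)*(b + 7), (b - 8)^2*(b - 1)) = b - 8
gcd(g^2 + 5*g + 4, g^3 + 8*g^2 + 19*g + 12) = g^2 + 5*g + 4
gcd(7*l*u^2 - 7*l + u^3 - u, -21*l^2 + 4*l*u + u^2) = 7*l + u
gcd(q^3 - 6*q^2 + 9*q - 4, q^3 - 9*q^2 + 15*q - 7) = q^2 - 2*q + 1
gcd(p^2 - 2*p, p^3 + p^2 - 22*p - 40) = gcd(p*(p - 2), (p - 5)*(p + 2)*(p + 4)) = 1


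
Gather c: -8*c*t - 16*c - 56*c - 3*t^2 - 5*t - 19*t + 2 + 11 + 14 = c*(-8*t - 72) - 3*t^2 - 24*t + 27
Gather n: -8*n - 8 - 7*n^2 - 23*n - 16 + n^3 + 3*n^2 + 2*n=n^3 - 4*n^2 - 29*n - 24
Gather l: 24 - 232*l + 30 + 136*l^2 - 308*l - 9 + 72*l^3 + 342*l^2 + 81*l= 72*l^3 + 478*l^2 - 459*l + 45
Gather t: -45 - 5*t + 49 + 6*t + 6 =t + 10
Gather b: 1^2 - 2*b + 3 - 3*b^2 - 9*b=-3*b^2 - 11*b + 4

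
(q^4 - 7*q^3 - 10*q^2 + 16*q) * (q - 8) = q^5 - 15*q^4 + 46*q^3 + 96*q^2 - 128*q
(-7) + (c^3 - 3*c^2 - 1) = c^3 - 3*c^2 - 8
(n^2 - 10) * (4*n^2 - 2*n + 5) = 4*n^4 - 2*n^3 - 35*n^2 + 20*n - 50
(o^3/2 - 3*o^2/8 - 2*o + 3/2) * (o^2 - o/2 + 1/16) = o^5/2 - 5*o^4/8 - 57*o^3/32 + 317*o^2/128 - 7*o/8 + 3/32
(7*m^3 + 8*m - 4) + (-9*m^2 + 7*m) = 7*m^3 - 9*m^2 + 15*m - 4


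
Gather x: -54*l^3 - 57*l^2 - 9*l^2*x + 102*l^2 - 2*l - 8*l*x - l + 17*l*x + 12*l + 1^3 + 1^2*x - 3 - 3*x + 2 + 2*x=-54*l^3 + 45*l^2 + 9*l + x*(-9*l^2 + 9*l)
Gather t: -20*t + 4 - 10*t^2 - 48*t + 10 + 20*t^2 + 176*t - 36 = 10*t^2 + 108*t - 22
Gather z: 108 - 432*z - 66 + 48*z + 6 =48 - 384*z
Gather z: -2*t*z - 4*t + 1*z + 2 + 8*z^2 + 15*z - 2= -4*t + 8*z^2 + z*(16 - 2*t)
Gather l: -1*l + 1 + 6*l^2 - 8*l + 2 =6*l^2 - 9*l + 3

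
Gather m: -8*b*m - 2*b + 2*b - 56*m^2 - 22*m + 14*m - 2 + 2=-56*m^2 + m*(-8*b - 8)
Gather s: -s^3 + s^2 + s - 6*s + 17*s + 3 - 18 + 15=-s^3 + s^2 + 12*s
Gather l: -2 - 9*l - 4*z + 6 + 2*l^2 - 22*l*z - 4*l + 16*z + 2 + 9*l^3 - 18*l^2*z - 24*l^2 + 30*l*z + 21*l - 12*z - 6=9*l^3 + l^2*(-18*z - 22) + l*(8*z + 8)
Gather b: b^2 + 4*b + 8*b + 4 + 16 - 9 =b^2 + 12*b + 11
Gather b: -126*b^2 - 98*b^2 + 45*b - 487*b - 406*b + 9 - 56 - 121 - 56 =-224*b^2 - 848*b - 224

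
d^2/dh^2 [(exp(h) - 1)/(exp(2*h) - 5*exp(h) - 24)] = (exp(4*h) + exp(3*h) + 159*exp(2*h) - 241*exp(h) + 696)*exp(h)/(exp(6*h) - 15*exp(5*h) + 3*exp(4*h) + 595*exp(3*h) - 72*exp(2*h) - 8640*exp(h) - 13824)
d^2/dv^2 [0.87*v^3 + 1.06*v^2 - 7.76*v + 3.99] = 5.22*v + 2.12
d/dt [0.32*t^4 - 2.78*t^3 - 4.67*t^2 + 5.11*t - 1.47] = 1.28*t^3 - 8.34*t^2 - 9.34*t + 5.11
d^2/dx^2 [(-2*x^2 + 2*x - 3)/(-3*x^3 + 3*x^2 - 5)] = 2*(18*x^6 - 54*x^5 + 216*x^4 - 444*x^3 + 351*x^2 - 225*x + 95)/(27*x^9 - 81*x^8 + 81*x^7 + 108*x^6 - 270*x^5 + 135*x^4 + 225*x^3 - 225*x^2 + 125)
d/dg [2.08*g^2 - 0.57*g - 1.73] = 4.16*g - 0.57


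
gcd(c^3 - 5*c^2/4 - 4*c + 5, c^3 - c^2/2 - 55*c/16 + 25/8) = c^2 + 3*c/4 - 5/2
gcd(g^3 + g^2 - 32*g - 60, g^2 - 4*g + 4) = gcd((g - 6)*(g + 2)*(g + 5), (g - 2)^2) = 1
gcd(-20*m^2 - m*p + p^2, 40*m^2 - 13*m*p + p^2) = -5*m + p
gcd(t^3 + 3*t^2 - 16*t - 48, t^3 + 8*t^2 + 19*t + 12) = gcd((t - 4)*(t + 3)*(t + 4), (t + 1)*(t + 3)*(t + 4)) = t^2 + 7*t + 12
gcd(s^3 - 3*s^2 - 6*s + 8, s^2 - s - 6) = s + 2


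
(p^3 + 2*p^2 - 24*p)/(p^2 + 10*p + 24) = p*(p - 4)/(p + 4)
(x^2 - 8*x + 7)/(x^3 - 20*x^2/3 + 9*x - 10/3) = 3*(x - 7)/(3*x^2 - 17*x + 10)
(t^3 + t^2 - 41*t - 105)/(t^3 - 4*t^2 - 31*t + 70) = (t + 3)/(t - 2)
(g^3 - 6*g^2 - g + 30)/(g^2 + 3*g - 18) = (g^2 - 3*g - 10)/(g + 6)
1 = 1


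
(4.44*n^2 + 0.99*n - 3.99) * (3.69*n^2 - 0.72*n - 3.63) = 16.3836*n^4 + 0.4563*n^3 - 31.5531*n^2 - 0.720899999999999*n + 14.4837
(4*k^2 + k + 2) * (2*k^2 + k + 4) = 8*k^4 + 6*k^3 + 21*k^2 + 6*k + 8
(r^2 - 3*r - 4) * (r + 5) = r^3 + 2*r^2 - 19*r - 20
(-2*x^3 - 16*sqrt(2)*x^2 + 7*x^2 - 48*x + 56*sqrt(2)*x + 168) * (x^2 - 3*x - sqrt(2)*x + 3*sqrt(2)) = -2*x^5 - 14*sqrt(2)*x^4 + 13*x^4 - 37*x^3 + 91*sqrt(2)*x^3 - 99*sqrt(2)*x^2 + 104*x^2 - 312*sqrt(2)*x - 168*x + 504*sqrt(2)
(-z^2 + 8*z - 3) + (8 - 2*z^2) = -3*z^2 + 8*z + 5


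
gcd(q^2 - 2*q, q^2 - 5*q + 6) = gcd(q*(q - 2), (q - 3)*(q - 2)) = q - 2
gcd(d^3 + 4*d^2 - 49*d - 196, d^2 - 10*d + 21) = d - 7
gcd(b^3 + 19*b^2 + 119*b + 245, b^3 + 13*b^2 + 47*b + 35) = b^2 + 12*b + 35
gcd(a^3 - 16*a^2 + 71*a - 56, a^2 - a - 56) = a - 8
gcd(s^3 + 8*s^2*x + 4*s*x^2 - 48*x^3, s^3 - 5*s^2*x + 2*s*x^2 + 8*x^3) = -s + 2*x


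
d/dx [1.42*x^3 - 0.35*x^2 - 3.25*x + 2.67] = 4.26*x^2 - 0.7*x - 3.25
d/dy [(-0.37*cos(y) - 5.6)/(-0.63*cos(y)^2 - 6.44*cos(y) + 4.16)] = (0.2331*cos(y)^2 + 7.056*cos(y) + 37.6032)*sin(y)/(0.3969*cos(y)^4 + 8.1144*cos(y)^3 + 36.232*cos(y)^2 - 53.5808*cos(y) + 17.3056)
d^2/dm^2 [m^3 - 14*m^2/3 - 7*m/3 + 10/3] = 6*m - 28/3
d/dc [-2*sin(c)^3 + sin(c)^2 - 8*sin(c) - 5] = 2*(-3*sin(c)^2 + sin(c) - 4)*cos(c)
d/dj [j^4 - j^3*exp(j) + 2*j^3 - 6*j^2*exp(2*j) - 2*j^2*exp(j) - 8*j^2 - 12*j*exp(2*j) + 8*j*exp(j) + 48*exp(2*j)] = -j^3*exp(j) + 4*j^3 - 12*j^2*exp(2*j) - 5*j^2*exp(j) + 6*j^2 - 36*j*exp(2*j) + 4*j*exp(j) - 16*j + 84*exp(2*j) + 8*exp(j)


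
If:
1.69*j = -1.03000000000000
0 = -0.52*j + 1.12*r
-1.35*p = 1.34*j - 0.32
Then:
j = -0.61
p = 0.84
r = -0.28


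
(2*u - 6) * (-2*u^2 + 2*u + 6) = -4*u^3 + 16*u^2 - 36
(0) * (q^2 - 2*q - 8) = 0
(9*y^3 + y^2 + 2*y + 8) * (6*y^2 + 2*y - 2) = 54*y^5 + 24*y^4 - 4*y^3 + 50*y^2 + 12*y - 16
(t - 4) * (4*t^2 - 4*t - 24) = 4*t^3 - 20*t^2 - 8*t + 96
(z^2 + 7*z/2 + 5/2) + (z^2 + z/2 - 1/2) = 2*z^2 + 4*z + 2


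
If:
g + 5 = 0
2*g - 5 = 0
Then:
No Solution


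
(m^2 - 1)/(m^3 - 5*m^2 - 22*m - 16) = (m - 1)/(m^2 - 6*m - 16)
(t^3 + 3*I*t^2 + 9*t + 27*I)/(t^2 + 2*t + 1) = (t^3 + 3*I*t^2 + 9*t + 27*I)/(t^2 + 2*t + 1)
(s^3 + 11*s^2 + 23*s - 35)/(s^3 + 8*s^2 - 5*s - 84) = (s^2 + 4*s - 5)/(s^2 + s - 12)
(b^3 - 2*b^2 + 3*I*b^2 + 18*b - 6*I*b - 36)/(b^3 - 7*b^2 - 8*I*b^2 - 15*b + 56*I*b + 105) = (b^2 + b*(-2 + 6*I) - 12*I)/(b^2 + b*(-7 - 5*I) + 35*I)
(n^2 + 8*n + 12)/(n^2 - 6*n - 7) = (n^2 + 8*n + 12)/(n^2 - 6*n - 7)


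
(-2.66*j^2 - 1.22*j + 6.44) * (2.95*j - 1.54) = -7.847*j^3 + 0.4974*j^2 + 20.8768*j - 9.9176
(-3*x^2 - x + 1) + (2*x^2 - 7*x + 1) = -x^2 - 8*x + 2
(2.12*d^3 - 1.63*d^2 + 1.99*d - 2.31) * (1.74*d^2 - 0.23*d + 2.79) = 3.6888*d^5 - 3.3238*d^4 + 9.7523*d^3 - 9.0248*d^2 + 6.0834*d - 6.4449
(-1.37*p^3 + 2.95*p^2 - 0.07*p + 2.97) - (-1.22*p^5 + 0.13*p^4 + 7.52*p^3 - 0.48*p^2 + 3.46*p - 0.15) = 1.22*p^5 - 0.13*p^4 - 8.89*p^3 + 3.43*p^2 - 3.53*p + 3.12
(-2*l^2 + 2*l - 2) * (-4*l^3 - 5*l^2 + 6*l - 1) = 8*l^5 + 2*l^4 - 14*l^3 + 24*l^2 - 14*l + 2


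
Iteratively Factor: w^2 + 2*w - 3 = (w - 1)*(w + 3)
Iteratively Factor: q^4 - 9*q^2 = (q)*(q^3 - 9*q) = q*(q - 3)*(q^2 + 3*q) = q^2*(q - 3)*(q + 3)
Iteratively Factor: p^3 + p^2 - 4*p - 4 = (p + 1)*(p^2 - 4) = (p + 1)*(p + 2)*(p - 2)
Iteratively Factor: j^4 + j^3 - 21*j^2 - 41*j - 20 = (j + 1)*(j^3 - 21*j - 20) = (j + 1)*(j + 4)*(j^2 - 4*j - 5) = (j + 1)^2*(j + 4)*(j - 5)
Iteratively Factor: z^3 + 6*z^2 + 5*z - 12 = (z + 4)*(z^2 + 2*z - 3) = (z - 1)*(z + 4)*(z + 3)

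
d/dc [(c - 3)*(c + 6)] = 2*c + 3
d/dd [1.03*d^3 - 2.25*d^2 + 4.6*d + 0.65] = 3.09*d^2 - 4.5*d + 4.6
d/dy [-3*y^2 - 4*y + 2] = -6*y - 4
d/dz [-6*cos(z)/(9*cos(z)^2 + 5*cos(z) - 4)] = 6*(9*sin(z)^2 - 13)*sin(z)/((cos(z) + 1)^2*(9*cos(z) - 4)^2)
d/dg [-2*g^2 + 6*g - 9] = 6 - 4*g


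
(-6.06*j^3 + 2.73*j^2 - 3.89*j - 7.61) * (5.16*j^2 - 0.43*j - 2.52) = -31.2696*j^5 + 16.6926*j^4 - 5.9751*j^3 - 44.4745*j^2 + 13.0751*j + 19.1772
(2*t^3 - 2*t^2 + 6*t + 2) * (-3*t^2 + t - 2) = -6*t^5 + 8*t^4 - 24*t^3 + 4*t^2 - 10*t - 4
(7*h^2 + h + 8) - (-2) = 7*h^2 + h + 10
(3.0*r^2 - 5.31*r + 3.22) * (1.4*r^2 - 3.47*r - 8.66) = 4.2*r^4 - 17.844*r^3 - 3.0463*r^2 + 34.8112*r - 27.8852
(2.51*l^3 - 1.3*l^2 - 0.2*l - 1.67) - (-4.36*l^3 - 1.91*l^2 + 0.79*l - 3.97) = 6.87*l^3 + 0.61*l^2 - 0.99*l + 2.3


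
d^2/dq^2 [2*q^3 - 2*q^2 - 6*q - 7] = 12*q - 4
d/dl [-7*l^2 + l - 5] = 1 - 14*l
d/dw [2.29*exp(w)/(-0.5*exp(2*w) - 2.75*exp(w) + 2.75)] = (1.145*exp(2*w) + 6.2975)*exp(w)/(0.25*exp(4*w) + 2.75*exp(3*w) + 4.8125*exp(2*w) - 15.125*exp(w) + 7.5625)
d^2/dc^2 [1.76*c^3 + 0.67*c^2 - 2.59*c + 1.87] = 10.56*c + 1.34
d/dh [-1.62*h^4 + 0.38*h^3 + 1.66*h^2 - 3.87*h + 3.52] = -6.48*h^3 + 1.14*h^2 + 3.32*h - 3.87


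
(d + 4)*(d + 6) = d^2 + 10*d + 24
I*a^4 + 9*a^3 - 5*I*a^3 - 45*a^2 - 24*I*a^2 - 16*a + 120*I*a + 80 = (a - 5)*(a - 4*I)^2*(I*a + 1)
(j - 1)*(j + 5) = j^2 + 4*j - 5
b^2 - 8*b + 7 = (b - 7)*(b - 1)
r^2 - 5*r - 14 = (r - 7)*(r + 2)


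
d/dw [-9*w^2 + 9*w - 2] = 9 - 18*w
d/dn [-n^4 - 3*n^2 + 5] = -4*n^3 - 6*n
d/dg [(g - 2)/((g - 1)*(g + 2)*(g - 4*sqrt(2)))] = ((2 - g)*(g - 1)*(g + 2) + (2 - g)*(g - 1)*(g - 4*sqrt(2)) + (2 - g)*(g + 2)*(g - 4*sqrt(2)) + (g - 1)*(g + 2)*(g - 4*sqrt(2)))/((g - 1)^2*(g + 2)^2*(g - 4*sqrt(2))^2)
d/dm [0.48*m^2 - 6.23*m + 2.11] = 0.96*m - 6.23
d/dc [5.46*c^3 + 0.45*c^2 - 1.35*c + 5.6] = 16.38*c^2 + 0.9*c - 1.35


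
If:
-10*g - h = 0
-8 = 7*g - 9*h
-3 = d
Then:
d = -3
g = -8/97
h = 80/97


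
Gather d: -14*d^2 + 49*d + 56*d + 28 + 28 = -14*d^2 + 105*d + 56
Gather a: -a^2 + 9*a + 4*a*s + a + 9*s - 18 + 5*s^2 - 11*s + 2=-a^2 + a*(4*s + 10) + 5*s^2 - 2*s - 16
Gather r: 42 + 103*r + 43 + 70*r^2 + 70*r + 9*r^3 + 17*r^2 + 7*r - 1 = 9*r^3 + 87*r^2 + 180*r + 84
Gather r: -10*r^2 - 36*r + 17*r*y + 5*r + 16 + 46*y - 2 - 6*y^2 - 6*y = -10*r^2 + r*(17*y - 31) - 6*y^2 + 40*y + 14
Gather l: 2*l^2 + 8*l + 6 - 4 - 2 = 2*l^2 + 8*l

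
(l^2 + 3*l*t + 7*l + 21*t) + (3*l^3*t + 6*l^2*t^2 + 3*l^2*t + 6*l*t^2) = 3*l^3*t + 6*l^2*t^2 + 3*l^2*t + l^2 + 6*l*t^2 + 3*l*t + 7*l + 21*t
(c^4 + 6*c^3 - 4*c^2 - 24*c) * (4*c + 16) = 4*c^5 + 40*c^4 + 80*c^3 - 160*c^2 - 384*c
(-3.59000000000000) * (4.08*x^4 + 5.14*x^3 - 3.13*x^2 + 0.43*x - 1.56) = -14.6472*x^4 - 18.4526*x^3 + 11.2367*x^2 - 1.5437*x + 5.6004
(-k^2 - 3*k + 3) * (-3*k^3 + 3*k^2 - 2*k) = 3*k^5 + 6*k^4 - 16*k^3 + 15*k^2 - 6*k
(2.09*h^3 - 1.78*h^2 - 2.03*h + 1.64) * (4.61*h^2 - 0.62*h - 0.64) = 9.6349*h^5 - 9.5016*h^4 - 9.5923*h^3 + 9.9582*h^2 + 0.2824*h - 1.0496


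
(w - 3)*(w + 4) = w^2 + w - 12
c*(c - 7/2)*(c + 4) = c^3 + c^2/2 - 14*c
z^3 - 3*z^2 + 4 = (z - 2)^2*(z + 1)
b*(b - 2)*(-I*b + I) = -I*b^3 + 3*I*b^2 - 2*I*b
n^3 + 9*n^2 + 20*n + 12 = (n + 1)*(n + 2)*(n + 6)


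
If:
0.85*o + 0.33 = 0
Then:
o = -0.39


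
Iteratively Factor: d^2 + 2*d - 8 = (d - 2)*(d + 4)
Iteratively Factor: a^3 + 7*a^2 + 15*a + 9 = (a + 3)*(a^2 + 4*a + 3) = (a + 3)^2*(a + 1)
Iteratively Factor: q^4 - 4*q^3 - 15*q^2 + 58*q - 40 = (q - 2)*(q^3 - 2*q^2 - 19*q + 20) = (q - 2)*(q - 1)*(q^2 - q - 20) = (q - 2)*(q - 1)*(q + 4)*(q - 5)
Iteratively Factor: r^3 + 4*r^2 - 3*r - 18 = (r - 2)*(r^2 + 6*r + 9) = (r - 2)*(r + 3)*(r + 3)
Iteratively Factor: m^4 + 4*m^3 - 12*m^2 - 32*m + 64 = (m + 4)*(m^3 - 12*m + 16) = (m - 2)*(m + 4)*(m^2 + 2*m - 8) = (m - 2)^2*(m + 4)*(m + 4)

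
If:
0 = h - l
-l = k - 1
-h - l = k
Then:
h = -1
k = 2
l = -1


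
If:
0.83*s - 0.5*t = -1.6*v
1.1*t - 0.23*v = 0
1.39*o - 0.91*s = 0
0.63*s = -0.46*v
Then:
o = 0.00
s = 0.00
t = 0.00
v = 0.00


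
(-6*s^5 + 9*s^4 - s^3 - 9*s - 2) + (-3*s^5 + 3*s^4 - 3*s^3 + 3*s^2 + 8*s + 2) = -9*s^5 + 12*s^4 - 4*s^3 + 3*s^2 - s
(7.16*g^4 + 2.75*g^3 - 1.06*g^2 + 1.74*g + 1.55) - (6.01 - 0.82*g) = 7.16*g^4 + 2.75*g^3 - 1.06*g^2 + 2.56*g - 4.46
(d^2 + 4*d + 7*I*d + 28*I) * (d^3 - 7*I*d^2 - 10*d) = d^5 + 4*d^4 + 39*d^3 + 156*d^2 - 70*I*d^2 - 280*I*d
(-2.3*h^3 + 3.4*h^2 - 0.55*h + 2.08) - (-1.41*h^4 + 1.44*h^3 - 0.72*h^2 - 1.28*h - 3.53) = 1.41*h^4 - 3.74*h^3 + 4.12*h^2 + 0.73*h + 5.61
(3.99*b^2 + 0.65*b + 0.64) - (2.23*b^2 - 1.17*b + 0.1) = 1.76*b^2 + 1.82*b + 0.54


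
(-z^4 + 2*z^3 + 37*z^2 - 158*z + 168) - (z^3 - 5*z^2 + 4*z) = -z^4 + z^3 + 42*z^2 - 162*z + 168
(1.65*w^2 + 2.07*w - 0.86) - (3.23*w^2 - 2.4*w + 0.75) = -1.58*w^2 + 4.47*w - 1.61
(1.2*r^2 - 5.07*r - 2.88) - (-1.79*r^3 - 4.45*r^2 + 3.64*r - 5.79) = 1.79*r^3 + 5.65*r^2 - 8.71*r + 2.91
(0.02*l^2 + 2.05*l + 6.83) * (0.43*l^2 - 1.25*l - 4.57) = 0.0086*l^4 + 0.8565*l^3 + 0.283*l^2 - 17.906*l - 31.2131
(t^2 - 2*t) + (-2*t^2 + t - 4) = -t^2 - t - 4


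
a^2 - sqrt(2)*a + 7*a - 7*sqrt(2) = (a + 7)*(a - sqrt(2))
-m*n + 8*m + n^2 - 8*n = (-m + n)*(n - 8)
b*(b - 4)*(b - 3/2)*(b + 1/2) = b^4 - 5*b^3 + 13*b^2/4 + 3*b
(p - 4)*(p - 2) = p^2 - 6*p + 8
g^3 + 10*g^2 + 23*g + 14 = (g + 1)*(g + 2)*(g + 7)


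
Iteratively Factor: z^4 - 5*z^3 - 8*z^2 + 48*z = (z - 4)*(z^3 - z^2 - 12*z) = z*(z - 4)*(z^2 - z - 12) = z*(z - 4)^2*(z + 3)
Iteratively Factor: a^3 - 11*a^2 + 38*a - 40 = (a - 2)*(a^2 - 9*a + 20) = (a - 4)*(a - 2)*(a - 5)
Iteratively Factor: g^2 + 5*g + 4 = (g + 4)*(g + 1)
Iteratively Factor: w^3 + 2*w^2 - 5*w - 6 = (w + 3)*(w^2 - w - 2) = (w - 2)*(w + 3)*(w + 1)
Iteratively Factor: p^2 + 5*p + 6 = (p + 3)*(p + 2)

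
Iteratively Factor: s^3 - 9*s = (s - 3)*(s^2 + 3*s) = s*(s - 3)*(s + 3)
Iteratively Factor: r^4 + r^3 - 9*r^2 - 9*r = (r - 3)*(r^3 + 4*r^2 + 3*r) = r*(r - 3)*(r^2 + 4*r + 3) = r*(r - 3)*(r + 3)*(r + 1)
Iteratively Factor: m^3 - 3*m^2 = (m - 3)*(m^2) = m*(m - 3)*(m)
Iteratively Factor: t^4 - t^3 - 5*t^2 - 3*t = (t + 1)*(t^3 - 2*t^2 - 3*t) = t*(t + 1)*(t^2 - 2*t - 3) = t*(t + 1)^2*(t - 3)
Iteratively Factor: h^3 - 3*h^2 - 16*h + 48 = (h - 4)*(h^2 + h - 12) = (h - 4)*(h - 3)*(h + 4)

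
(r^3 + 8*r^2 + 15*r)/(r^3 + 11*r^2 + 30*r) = (r + 3)/(r + 6)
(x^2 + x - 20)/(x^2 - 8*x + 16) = (x + 5)/(x - 4)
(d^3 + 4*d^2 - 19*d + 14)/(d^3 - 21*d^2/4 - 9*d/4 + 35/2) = 4*(d^2 + 6*d - 7)/(4*d^2 - 13*d - 35)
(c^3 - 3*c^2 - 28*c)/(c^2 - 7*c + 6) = c*(c^2 - 3*c - 28)/(c^2 - 7*c + 6)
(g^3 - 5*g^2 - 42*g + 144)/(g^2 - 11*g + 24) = g + 6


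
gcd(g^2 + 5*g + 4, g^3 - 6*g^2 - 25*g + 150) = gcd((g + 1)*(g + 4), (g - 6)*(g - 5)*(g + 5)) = 1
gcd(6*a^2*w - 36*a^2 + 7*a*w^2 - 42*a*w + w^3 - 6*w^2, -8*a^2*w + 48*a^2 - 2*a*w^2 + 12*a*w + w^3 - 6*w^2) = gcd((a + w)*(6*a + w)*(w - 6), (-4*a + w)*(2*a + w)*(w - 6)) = w - 6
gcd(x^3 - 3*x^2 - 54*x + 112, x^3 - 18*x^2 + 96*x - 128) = x^2 - 10*x + 16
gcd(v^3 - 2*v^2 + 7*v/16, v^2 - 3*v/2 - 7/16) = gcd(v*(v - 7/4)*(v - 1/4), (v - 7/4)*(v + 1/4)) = v - 7/4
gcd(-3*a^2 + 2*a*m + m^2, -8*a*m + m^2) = 1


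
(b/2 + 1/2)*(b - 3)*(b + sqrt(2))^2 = b^4/2 - b^3 + sqrt(2)*b^3 - 2*sqrt(2)*b^2 - b^2/2 - 3*sqrt(2)*b - 2*b - 3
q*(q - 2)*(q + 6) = q^3 + 4*q^2 - 12*q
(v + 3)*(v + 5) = v^2 + 8*v + 15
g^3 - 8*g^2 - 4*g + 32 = (g - 8)*(g - 2)*(g + 2)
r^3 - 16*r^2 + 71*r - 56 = (r - 8)*(r - 7)*(r - 1)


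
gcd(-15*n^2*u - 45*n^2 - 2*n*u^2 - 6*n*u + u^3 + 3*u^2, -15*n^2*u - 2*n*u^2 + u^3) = -15*n^2 - 2*n*u + u^2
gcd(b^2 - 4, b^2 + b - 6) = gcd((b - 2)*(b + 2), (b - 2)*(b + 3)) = b - 2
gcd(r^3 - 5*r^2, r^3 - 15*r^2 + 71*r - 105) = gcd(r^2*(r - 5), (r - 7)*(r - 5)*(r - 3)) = r - 5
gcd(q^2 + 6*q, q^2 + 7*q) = q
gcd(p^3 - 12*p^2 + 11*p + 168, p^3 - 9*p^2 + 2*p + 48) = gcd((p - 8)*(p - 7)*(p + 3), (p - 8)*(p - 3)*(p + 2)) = p - 8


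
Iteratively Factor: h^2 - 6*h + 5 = (h - 5)*(h - 1)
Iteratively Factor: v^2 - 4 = (v - 2)*(v + 2)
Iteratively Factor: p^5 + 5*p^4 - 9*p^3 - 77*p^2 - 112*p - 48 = (p + 1)*(p^4 + 4*p^3 - 13*p^2 - 64*p - 48) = (p + 1)^2*(p^3 + 3*p^2 - 16*p - 48) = (p - 4)*(p + 1)^2*(p^2 + 7*p + 12) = (p - 4)*(p + 1)^2*(p + 4)*(p + 3)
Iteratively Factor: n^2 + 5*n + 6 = (n + 2)*(n + 3)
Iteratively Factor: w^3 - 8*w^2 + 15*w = (w - 5)*(w^2 - 3*w) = (w - 5)*(w - 3)*(w)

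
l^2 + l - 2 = (l - 1)*(l + 2)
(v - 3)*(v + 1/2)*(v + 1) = v^3 - 3*v^2/2 - 4*v - 3/2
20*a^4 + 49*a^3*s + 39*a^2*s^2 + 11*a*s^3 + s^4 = (a + s)^2*(4*a + s)*(5*a + s)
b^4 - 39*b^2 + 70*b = b*(b - 5)*(b - 2)*(b + 7)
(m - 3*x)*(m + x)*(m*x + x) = m^3*x - 2*m^2*x^2 + m^2*x - 3*m*x^3 - 2*m*x^2 - 3*x^3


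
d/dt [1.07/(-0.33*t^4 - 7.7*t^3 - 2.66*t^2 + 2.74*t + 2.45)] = (1.4124*t^3 + 24.717*t^2 + 5.6924*t - 2.9318)/(0.33*t^4 + 7.7*t^3 + 2.66*t^2 - 2.74*t - 2.45)^2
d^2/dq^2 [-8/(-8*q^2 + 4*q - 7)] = 128*(-8*q^2 + 4*q + 2*(4*q - 1)^2 - 7)/(8*q^2 - 4*q + 7)^3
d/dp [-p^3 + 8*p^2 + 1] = p*(16 - 3*p)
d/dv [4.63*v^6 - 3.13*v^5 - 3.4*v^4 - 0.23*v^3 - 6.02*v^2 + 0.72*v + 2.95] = 27.78*v^5 - 15.65*v^4 - 13.6*v^3 - 0.69*v^2 - 12.04*v + 0.72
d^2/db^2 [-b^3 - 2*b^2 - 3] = -6*b - 4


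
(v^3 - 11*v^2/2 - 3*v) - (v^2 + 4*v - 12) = v^3 - 13*v^2/2 - 7*v + 12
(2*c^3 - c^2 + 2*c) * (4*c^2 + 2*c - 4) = 8*c^5 - 2*c^3 + 8*c^2 - 8*c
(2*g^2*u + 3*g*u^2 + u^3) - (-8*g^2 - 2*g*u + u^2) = 2*g^2*u + 8*g^2 + 3*g*u^2 + 2*g*u + u^3 - u^2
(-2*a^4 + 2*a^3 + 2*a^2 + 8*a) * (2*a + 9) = -4*a^5 - 14*a^4 + 22*a^3 + 34*a^2 + 72*a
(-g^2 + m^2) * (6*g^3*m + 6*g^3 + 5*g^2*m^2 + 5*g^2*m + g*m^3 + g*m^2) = -6*g^5*m - 6*g^5 - 5*g^4*m^2 - 5*g^4*m + 5*g^3*m^3 + 5*g^3*m^2 + 5*g^2*m^4 + 5*g^2*m^3 + g*m^5 + g*m^4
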